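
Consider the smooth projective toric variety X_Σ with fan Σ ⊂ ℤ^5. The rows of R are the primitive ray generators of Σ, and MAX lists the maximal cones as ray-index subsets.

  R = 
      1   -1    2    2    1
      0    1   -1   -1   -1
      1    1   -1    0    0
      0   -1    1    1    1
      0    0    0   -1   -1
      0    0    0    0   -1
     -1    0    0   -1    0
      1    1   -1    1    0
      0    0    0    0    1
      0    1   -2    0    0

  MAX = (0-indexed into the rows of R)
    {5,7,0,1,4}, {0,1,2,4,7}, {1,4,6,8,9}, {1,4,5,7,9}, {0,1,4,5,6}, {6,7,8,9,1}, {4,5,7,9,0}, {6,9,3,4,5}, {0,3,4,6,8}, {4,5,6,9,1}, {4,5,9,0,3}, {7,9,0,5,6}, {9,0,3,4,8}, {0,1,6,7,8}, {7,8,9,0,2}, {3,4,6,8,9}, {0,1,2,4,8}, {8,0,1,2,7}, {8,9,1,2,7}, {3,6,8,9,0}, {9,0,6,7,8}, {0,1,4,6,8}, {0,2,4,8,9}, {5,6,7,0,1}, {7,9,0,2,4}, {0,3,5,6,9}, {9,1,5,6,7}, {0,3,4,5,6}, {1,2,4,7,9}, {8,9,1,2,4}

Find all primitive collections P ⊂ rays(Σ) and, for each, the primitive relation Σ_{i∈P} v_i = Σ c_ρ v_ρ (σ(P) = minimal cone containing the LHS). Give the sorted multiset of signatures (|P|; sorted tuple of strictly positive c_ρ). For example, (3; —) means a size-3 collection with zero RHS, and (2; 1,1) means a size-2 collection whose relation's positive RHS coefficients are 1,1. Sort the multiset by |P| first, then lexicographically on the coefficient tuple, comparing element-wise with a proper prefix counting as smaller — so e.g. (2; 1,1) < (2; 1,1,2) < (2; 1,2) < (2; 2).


10 collections generate NE(X_Σ); each relation:

  P = {1,3}:  v_{1} + v_{3} = 0  ⇒ sig = (2; —)
  P = {5,8}:  v_{5} + v_{8} = 0  ⇒ sig = (2; —)
  P = {2,5}:  v_{2} + v_{5} = v_{4} + v_{7}  ⇒ sig = (2; 1,1)
  P = {2,6}:  v_{2} + v_{6} = v_{1} + v_{8}  ⇒ sig = (2; 1,1)
  P = {3,7}:  v_{3} + v_{7} = v_{0} + v_{9}  ⇒ sig = (2; 1,1)
  P = {2,3}:  v_{2} + v_{3} = v_{0} + v_{4} + v_{8} + v_{9}  ⇒ sig = (2; 1,1,1,1)
  P = {0,1,9}:  v_{0} + v_{1} + v_{9} = v_{7}  ⇒ sig = (3; 1)
  P = {4,6,7}:  v_{4} + v_{6} + v_{7} = v_{1}  ⇒ sig = (3; 1)
  P = {4,7,8}:  v_{4} + v_{7} + v_{8} = v_{2}  ⇒ sig = (3; 1)
  P = {0,4,6,9}:  v_{0} + v_{4} + v_{6} + v_{9} = 0  ⇒ sig = (4; —)

so the primitive-relation signature multiset is
    |P|=2: 6 collections, coeffs (), (), (1,1), (1,1), (1,1), (1,1,1,1)
    |P|=3: 3 collections, coeffs (1), (1), (1)
    |P|=4: 1 collection, coeffs ()


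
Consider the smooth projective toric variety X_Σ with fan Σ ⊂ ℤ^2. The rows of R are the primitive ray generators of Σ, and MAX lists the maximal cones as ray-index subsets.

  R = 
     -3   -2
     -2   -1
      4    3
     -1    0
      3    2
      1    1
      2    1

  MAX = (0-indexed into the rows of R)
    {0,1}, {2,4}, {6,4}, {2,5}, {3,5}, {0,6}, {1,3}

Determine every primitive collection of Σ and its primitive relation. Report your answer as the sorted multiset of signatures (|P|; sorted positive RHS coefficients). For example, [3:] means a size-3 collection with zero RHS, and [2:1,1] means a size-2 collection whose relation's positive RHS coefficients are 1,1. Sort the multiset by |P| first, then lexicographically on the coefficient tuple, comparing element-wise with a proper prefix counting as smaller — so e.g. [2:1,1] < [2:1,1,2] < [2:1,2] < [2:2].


Primitive collections (14):

  P={0,4}:  v_{0} + v_{4} = 0 ; sig = [2:]
  P={1,6}:  v_{1} + v_{6} = 0 ; sig = [2:]
  P={0,2}:  v_{0} + v_{2} = v_{5} ; sig = [2:1]
  P={0,5}:  v_{0} + v_{5} = v_{1} ; sig = [2:1]
  P={1,4}:  v_{1} + v_{4} = v_{5} ; sig = [2:1]
  P={1,5}:  v_{1} + v_{5} = v_{3} ; sig = [2:1]
  P={3,6}:  v_{3} + v_{6} = v_{5} ; sig = [2:1]
  P={4,5}:  v_{4} + v_{5} = v_{2} ; sig = [2:1]
  P={5,6}:  v_{5} + v_{6} = v_{4} ; sig = [2:1]
  P={0,3}:  v_{0} + v_{3} = 2·v_{1} ; sig = [2:2]
  P={1,2}:  v_{1} + v_{2} = 2·v_{5} ; sig = [2:2]
  P={2,6}:  v_{2} + v_{6} = 2·v_{4} ; sig = [2:2]
  P={3,4}:  v_{3} + v_{4} = 2·v_{5} ; sig = [2:2]
  P={2,3}:  v_{2} + v_{3} = 3·v_{5} ; sig = [2:3]

Sorted signature multiset PRS(X):
    [2:]
    [2:]
    [2:1]
    [2:1]
    [2:1]
    [2:1]
    [2:1]
    [2:1]
    [2:1]
    [2:2]
    [2:2]
    [2:2]
    [2:2]
    [2:3]


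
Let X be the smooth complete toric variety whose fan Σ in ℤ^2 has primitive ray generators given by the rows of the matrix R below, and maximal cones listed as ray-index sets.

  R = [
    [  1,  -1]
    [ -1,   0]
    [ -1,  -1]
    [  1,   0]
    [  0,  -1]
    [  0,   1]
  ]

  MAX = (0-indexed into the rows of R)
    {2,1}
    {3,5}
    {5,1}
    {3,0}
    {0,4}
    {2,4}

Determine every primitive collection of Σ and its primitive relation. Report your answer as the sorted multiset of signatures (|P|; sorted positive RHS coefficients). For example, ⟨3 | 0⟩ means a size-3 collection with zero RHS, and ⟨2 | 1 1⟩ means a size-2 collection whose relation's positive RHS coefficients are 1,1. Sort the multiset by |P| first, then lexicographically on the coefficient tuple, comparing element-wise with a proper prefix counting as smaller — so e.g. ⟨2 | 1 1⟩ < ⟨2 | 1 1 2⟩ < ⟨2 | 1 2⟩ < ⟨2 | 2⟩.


The 9 primitive collections of Σ (r=6, n=2):

  P={1,3}:  v_{1} + v_{3} = 0 — sig = ⟨2 | 0⟩
  P={4,5}:  v_{4} + v_{5} = 0 — sig = ⟨2 | 0⟩
  P={0,1}:  v_{0} + v_{1} = v_{4} — sig = ⟨2 | 1⟩
  P={0,5}:  v_{0} + v_{5} = v_{3} — sig = ⟨2 | 1⟩
  P={1,4}:  v_{1} + v_{4} = v_{2} — sig = ⟨2 | 1⟩
  P={2,3}:  v_{2} + v_{3} = v_{4} — sig = ⟨2 | 1⟩
  P={2,5}:  v_{2} + v_{5} = v_{1} — sig = ⟨2 | 1⟩
  P={3,4}:  v_{3} + v_{4} = v_{0} — sig = ⟨2 | 1⟩
  P={0,2}:  v_{0} + v_{2} = 2·v_{4} — sig = ⟨2 | 2⟩

Sorted signature multiset PRS(X):
    |P|=2: 9 collections, coeffs (), (), (1), (1), (1), (1), (1), (1), (2)


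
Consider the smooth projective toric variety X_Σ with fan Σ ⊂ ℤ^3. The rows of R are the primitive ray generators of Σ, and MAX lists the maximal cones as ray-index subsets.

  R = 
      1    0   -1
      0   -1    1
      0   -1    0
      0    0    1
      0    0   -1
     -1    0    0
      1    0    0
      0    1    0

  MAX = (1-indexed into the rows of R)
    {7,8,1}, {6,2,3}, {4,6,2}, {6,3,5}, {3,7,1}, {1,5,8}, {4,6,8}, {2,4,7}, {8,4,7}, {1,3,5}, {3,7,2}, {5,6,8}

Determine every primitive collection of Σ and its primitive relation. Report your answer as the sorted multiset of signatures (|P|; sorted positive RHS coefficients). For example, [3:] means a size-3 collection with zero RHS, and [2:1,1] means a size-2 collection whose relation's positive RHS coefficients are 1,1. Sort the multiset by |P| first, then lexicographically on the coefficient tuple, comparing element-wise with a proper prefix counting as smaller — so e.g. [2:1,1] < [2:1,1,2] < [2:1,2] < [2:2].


10 minimal non-faces of Δ(Σ) (on 8 rays):

  {3,8}:  v_{3} + v_{8} = 0  ⇒ sig = [2:]
  {4,5}:  v_{4} + v_{5} = 0  ⇒ sig = [2:]
  {6,7}:  v_{6} + v_{7} = 0  ⇒ sig = [2:]
  {1,4}:  v_{1} + v_{4} = v_{7}  ⇒ sig = [2:1]
  {1,6}:  v_{1} + v_{6} = v_{5}  ⇒ sig = [2:1]
  {2,5}:  v_{2} + v_{5} = v_{3}  ⇒ sig = [2:1]
  {2,8}:  v_{2} + v_{8} = v_{4}  ⇒ sig = [2:1]
  {3,4}:  v_{3} + v_{4} = v_{2}  ⇒ sig = [2:1]
  {5,7}:  v_{5} + v_{7} = v_{1}  ⇒ sig = [2:1]
  {1,2}:  v_{1} + v_{2} = v_{3} + v_{7}  ⇒ sig = [2:1,1]

Hence PRS(X_Σ) =
    [2:]
    [2:]
    [2:]
    [2:1]
    [2:1]
    [2:1]
    [2:1]
    [2:1]
    [2:1]
    [2:1,1]


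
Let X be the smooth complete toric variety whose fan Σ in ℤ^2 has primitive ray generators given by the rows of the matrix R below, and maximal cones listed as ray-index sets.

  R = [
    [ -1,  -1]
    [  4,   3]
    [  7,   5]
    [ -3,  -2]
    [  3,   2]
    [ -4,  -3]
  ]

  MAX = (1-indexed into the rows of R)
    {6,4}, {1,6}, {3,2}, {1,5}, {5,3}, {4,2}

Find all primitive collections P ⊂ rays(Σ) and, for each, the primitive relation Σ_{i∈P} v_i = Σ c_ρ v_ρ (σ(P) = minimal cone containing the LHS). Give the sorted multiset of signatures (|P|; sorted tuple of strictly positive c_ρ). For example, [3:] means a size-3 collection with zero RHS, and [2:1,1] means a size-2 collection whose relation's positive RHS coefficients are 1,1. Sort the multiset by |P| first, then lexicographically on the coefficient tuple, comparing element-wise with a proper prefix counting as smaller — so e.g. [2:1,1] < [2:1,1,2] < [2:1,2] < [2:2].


Δ(Σ) — 6 vertices, 9 min non-faces:

  P = {2,6}:  v_{2} + v_{6} = 0 — sig = [2:]
  P = {4,5}:  v_{4} + v_{5} = 0 — sig = [2:]
  P = {1,2}:  v_{1} + v_{2} = v_{5} — sig = [2:1]
  P = {1,4}:  v_{1} + v_{4} = v_{6} — sig = [2:1]
  P = {2,5}:  v_{2} + v_{5} = v_{3} — sig = [2:1]
  P = {3,4}:  v_{3} + v_{4} = v_{2} — sig = [2:1]
  P = {3,6}:  v_{3} + v_{6} = v_{5} — sig = [2:1]
  P = {5,6}:  v_{5} + v_{6} = v_{1} — sig = [2:1]
  P = {1,3}:  v_{1} + v_{3} = 2·v_{5} — sig = [2:2]

so the primitive-relation signature multiset is
[[2:], [2:], [2:1], [2:1], [2:1], [2:1], [2:1], [2:1], [2:2]]


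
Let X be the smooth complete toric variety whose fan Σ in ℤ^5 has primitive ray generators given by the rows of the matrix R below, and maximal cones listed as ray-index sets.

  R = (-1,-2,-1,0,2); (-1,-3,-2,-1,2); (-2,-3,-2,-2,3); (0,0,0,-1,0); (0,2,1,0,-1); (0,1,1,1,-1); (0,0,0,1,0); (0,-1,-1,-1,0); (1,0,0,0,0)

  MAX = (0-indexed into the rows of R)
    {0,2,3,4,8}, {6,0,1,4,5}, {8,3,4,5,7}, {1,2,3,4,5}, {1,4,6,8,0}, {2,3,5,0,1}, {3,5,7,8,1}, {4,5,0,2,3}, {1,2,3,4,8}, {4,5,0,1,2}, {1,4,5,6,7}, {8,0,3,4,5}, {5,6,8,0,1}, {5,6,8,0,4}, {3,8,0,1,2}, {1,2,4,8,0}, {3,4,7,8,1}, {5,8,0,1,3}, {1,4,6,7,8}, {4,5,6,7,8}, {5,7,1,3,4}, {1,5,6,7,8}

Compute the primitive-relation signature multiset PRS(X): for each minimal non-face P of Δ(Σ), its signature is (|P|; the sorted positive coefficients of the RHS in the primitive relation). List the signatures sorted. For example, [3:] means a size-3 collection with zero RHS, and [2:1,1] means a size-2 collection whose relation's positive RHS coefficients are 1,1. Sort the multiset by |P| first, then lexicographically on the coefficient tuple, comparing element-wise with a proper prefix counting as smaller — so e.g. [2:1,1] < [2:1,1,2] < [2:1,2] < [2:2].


7 collections generate NE(X_Σ); each relation:

  P={3,6}:  v_{3} + v_{6} = 0  so sig = [2:]
  P={0,7}:  v_{0} + v_{7} = v_{1}  so sig = [2:1]
  P={2,6}:  v_{2} + v_{6} = v_{0} + v_{1} + v_{4}  so sig = [2:1,1,1]
  P={2,7}:  v_{2} + v_{7} = 2·v_{1} + v_{3} + v_{4}  so sig = [2:1,1,2]
  P={2,5,8}:  v_{2} + v_{5} + v_{8} = v_{0} + v_{3}  so sig = [3:1,1]
  P={1,4,5,8}:  v_{1} + v_{4} + v_{5} + v_{8} = 0  so sig = [4:]
  P={0,1,3,4}:  v_{0} + v_{1} + v_{3} + v_{4} = v_{2}  so sig = [4:1]

Sorted signature multiset PRS(X):
    |P|=2: 4 collections, coeffs (), (1), (1,1,1), (1,1,2)
    |P|=3: 1 collection, coeffs (1,1)
    |P|=4: 2 collections, coeffs (), (1)


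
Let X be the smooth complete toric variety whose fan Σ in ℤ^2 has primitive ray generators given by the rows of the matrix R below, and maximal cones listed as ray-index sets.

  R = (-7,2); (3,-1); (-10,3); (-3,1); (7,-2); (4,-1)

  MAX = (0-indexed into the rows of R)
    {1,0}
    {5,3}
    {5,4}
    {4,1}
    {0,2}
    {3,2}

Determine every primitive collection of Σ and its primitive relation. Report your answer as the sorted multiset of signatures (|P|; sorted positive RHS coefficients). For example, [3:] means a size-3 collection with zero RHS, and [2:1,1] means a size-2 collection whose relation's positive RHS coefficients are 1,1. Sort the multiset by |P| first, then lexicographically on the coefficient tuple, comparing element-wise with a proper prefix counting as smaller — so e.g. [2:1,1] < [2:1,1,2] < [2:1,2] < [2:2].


|primitive collections| = 9. Relations:

  P={0,4}:  v_{0} + v_{4} = 0 — sig = [2:]
  P={1,3}:  v_{1} + v_{3} = 0 — sig = [2:]
  P={0,3}:  v_{0} + v_{3} = v_{2} — sig = [2:1]
  P={0,5}:  v_{0} + v_{5} = v_{3} — sig = [2:1]
  P={1,2}:  v_{1} + v_{2} = v_{0} — sig = [2:1]
  P={1,5}:  v_{1} + v_{5} = v_{4} — sig = [2:1]
  P={2,4}:  v_{2} + v_{4} = v_{3} — sig = [2:1]
  P={3,4}:  v_{3} + v_{4} = v_{5} — sig = [2:1]
  P={2,5}:  v_{2} + v_{5} = 2·v_{3} — sig = [2:2]

Hence PRS(X_Σ) =
    [2:]
    [2:]
    [2:1]
    [2:1]
    [2:1]
    [2:1]
    [2:1]
    [2:1]
    [2:2]


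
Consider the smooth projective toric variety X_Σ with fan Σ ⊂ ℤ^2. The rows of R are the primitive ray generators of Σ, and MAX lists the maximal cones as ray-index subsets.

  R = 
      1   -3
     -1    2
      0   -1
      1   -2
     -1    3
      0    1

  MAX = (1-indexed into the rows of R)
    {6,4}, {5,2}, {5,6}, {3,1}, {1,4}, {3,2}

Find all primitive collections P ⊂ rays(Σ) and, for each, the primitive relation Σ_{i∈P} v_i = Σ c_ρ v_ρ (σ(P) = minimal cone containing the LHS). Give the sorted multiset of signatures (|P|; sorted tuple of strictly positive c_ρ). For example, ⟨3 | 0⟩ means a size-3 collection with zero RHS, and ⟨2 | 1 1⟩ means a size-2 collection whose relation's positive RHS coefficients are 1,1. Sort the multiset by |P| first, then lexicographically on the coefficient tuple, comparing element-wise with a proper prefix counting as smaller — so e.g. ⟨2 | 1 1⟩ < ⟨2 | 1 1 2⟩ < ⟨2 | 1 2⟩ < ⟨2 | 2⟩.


9 minimal non-faces of Δ(Σ) (on 6 rays):

  P={1,5}:  v_{1} + v_{5} = 0  ⟹  sig = ⟨2 | 0⟩
  P={2,4}:  v_{2} + v_{4} = 0  ⟹  sig = ⟨2 | 0⟩
  P={3,6}:  v_{3} + v_{6} = 0  ⟹  sig = ⟨2 | 0⟩
  P={1,2}:  v_{1} + v_{2} = v_{3}  ⟹  sig = ⟨2 | 1⟩
  P={1,6}:  v_{1} + v_{6} = v_{4}  ⟹  sig = ⟨2 | 1⟩
  P={2,6}:  v_{2} + v_{6} = v_{5}  ⟹  sig = ⟨2 | 1⟩
  P={3,4}:  v_{3} + v_{4} = v_{1}  ⟹  sig = ⟨2 | 1⟩
  P={3,5}:  v_{3} + v_{5} = v_{2}  ⟹  sig = ⟨2 | 1⟩
  P={4,5}:  v_{4} + v_{5} = v_{6}  ⟹  sig = ⟨2 | 1⟩

Signatures (|P|; sorted positive RHS coefficients), sorted:
{ ⟨2 | 0⟩ ×3,  ⟨2 | 1⟩ ×6 }


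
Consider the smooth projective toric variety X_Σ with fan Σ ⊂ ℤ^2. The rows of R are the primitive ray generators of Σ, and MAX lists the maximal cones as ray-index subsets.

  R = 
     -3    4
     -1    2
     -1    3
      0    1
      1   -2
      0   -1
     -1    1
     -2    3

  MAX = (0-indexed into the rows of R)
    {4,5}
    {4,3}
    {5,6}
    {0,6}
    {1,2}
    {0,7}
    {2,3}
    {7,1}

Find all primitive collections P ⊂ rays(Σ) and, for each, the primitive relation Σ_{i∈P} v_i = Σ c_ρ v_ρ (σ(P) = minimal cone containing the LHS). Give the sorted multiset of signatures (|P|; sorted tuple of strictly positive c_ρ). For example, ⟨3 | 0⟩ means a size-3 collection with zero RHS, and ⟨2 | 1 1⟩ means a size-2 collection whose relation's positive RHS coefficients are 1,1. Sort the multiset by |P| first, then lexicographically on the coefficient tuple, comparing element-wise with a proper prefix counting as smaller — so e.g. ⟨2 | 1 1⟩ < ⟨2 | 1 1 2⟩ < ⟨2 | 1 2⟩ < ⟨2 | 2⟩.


Δ(Σ) — 8 vertices, 20 min non-faces:

  • {1,4}:  v_{1} + v_{4} = 0  so sig = ⟨2 | 0⟩
  • {3,5}:  v_{3} + v_{5} = 0  so sig = ⟨2 | 0⟩
  • {1,3}:  v_{1} + v_{3} = v_{2}  so sig = ⟨2 | 1⟩
  • {1,5}:  v_{1} + v_{5} = v_{6}  so sig = ⟨2 | 1⟩
  • {1,6}:  v_{1} + v_{6} = v_{7}  so sig = ⟨2 | 1⟩
  • {2,4}:  v_{2} + v_{4} = v_{3}  so sig = ⟨2 | 1⟩
  • {2,5}:  v_{2} + v_{5} = v_{1}  so sig = ⟨2 | 1⟩
  • {3,6}:  v_{3} + v_{6} = v_{1}  so sig = ⟨2 | 1⟩
  • {4,6}:  v_{4} + v_{6} = v_{5}  so sig = ⟨2 | 1⟩
  • {4,7}:  v_{4} + v_{7} = v_{6}  so sig = ⟨2 | 1⟩
  • {6,7}:  v_{6} + v_{7} = v_{0}  so sig = ⟨2 | 1⟩
  • {0,3}:  v_{0} + v_{3} = v_{1} + v_{7}  so sig = ⟨2 | 1 1⟩
  • {0,2}:  v_{0} + v_{2} = 2·v_{1} + v_{7}  so sig = ⟨2 | 1 2⟩
  • {0,1}:  v_{0} + v_{1} = 2·v_{7}  so sig = ⟨2 | 2⟩
  • {0,4}:  v_{0} + v_{4} = 2·v_{6}  so sig = ⟨2 | 2⟩
  • {2,6}:  v_{2} + v_{6} = 2·v_{1}  so sig = ⟨2 | 2⟩
  • {3,7}:  v_{3} + v_{7} = 2·v_{1}  so sig = ⟨2 | 2⟩
  • {5,7}:  v_{5} + v_{7} = 2·v_{6}  so sig = ⟨2 | 2⟩
  • {0,5}:  v_{0} + v_{5} = 3·v_{6}  so sig = ⟨2 | 3⟩
  • {2,7}:  v_{2} + v_{7} = 3·v_{1}  so sig = ⟨2 | 3⟩

Sorted signature multiset PRS(X):
{ ⟨2 | 0⟩ ×2,  ⟨2 | 1⟩ ×9,  ⟨2 | 1 1⟩,  ⟨2 | 1 2⟩,  ⟨2 | 2⟩ ×5,  ⟨2 | 3⟩ ×2 }


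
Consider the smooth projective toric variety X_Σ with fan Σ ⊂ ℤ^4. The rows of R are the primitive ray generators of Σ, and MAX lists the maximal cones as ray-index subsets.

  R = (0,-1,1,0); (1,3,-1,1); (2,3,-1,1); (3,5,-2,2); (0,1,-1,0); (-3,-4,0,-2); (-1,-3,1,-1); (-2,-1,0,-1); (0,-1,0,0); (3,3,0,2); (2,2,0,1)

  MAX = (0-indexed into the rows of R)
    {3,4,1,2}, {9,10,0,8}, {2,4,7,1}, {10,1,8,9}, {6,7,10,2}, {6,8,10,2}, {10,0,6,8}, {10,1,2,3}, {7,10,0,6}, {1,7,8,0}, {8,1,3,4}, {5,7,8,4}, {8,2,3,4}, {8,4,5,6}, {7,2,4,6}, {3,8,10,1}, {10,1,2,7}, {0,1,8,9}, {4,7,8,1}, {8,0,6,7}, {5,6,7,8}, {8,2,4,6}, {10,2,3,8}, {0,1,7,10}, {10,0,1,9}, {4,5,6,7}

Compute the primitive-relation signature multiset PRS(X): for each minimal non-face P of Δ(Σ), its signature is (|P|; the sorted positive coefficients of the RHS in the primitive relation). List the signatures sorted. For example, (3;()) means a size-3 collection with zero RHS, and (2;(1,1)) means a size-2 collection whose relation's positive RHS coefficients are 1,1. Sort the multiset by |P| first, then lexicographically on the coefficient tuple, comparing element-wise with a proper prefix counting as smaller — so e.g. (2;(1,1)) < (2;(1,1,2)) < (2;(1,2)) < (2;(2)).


The 23 primitive collections of Σ (r=11, n=4):

  {0,4}:  v_{0} + v_{4} = 0  ⟹  sig = (2;())
  {1,6}:  v_{1} + v_{6} = 0  ⟹  sig = (2;())
  {0,2}:  v_{0} + v_{2} = v_{10}  ⟹  sig = (2;(1))
  {4,10}:  v_{4} + v_{10} = v_{2}  ⟹  sig = (2;(1))
  {5,9}:  v_{5} + v_{9} = v_{8}  ⟹  sig = (2;(1))
  {3,6}:  v_{3} + v_{6} = v_{2} + v_{8}  ⟹  sig = (2;(1,1))
  {3,7}:  v_{3} + v_{7} = v_{1} + v_{4}  ⟹  sig = (2;(1,1))
  {5,10}:  v_{5} + v_{10} = v_{4} + v_{6}  ⟹  sig = (2;(1,1))
  {7,9}:  v_{7} + v_{9} = v_{0} + v_{1}  ⟹  sig = (2;(1,1))
  {0,3}:  v_{0} + v_{3} = v_{1} + v_{8} + v_{10}  ⟹  sig = (2;(1,1,1))
  {0,5}:  v_{0} + v_{5} = v_{6} + v_{7} + v_{8}  ⟹  sig = (2;(1,1,1))
  {1,5}:  v_{1} + v_{5} = v_{4} + v_{7} + v_{8}  ⟹  sig = (2;(1,1,1))
  {4,9}:  v_{4} + v_{9} = v_{1} + v_{8} + v_{10}  ⟹  sig = (2;(1,1,1))
  {6,9}:  v_{6} + v_{9} = v_{0} + v_{8} + v_{10}  ⟹  sig = (2;(1,1,1))
  {2,9}:  v_{2} + v_{9} = v_{1} + v_{8} + 2·v_{10}  ⟹  sig = (2;(1,1,2))
  {2,5}:  v_{2} + v_{5} = 2·v_{4} + v_{6}  ⟹  sig = (2;(1,2))
  {3,5}:  v_{3} + v_{5} = 2·v_{4} + v_{8}  ⟹  sig = (2;(1,2))
  {3,9}:  v_{3} + v_{9} = 2·v_{1} + 2·v_{8} + 2·v_{10}  ⟹  sig = (2;(2,2,2))
  {7,8,10}:  v_{7} + v_{8} + v_{10} = 0  ⟹  sig = (3;())
  {1,2,8}:  v_{1} + v_{2} + v_{8} = v_{3}  ⟹  sig = (3;(1))
  {2,7,8}:  v_{2} + v_{7} + v_{8} = v_{4}  ⟹  sig = (3;(1))
  {0,1,8,10}:  v_{0} + v_{1} + v_{8} + v_{10} = v_{9}  ⟹  sig = (4;(1))
  {4,6,7,8}:  v_{4} + v_{6} + v_{7} + v_{8} = v_{5}  ⟹  sig = (4;(1))

so the primitive-relation signature multiset is
    (2;())
    (2;())
    (2;(1))
    (2;(1))
    (2;(1))
    (2;(1,1))
    (2;(1,1))
    (2;(1,1))
    (2;(1,1))
    (2;(1,1,1))
    (2;(1,1,1))
    (2;(1,1,1))
    (2;(1,1,1))
    (2;(1,1,1))
    (2;(1,1,2))
    (2;(1,2))
    (2;(1,2))
    (2;(2,2,2))
    (3;())
    (3;(1))
    (3;(1))
    (4;(1))
    (4;(1))


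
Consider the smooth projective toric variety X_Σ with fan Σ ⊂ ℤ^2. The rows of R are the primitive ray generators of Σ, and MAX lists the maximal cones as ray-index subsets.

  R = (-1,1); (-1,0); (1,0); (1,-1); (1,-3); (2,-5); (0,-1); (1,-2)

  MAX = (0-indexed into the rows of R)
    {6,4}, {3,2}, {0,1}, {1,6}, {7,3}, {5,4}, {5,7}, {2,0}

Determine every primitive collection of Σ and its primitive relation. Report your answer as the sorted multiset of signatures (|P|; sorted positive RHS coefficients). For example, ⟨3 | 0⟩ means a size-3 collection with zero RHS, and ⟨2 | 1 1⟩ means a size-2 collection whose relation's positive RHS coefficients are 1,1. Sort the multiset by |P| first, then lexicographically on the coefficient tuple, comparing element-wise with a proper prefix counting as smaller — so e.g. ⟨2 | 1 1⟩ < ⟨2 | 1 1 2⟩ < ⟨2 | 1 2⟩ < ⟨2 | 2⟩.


Σ has 20 primitive collections:

  {0,3}:  v_{0} + v_{3} = 0 — sig = ⟨2 | 0⟩
  {1,2}:  v_{1} + v_{2} = 0 — sig = ⟨2 | 0⟩
  {0,6}:  v_{0} + v_{6} = v_{1} — sig = ⟨2 | 1⟩
  {0,7}:  v_{0} + v_{7} = v_{6} — sig = ⟨2 | 1⟩
  {1,3}:  v_{1} + v_{3} = v_{6} — sig = ⟨2 | 1⟩
  {2,6}:  v_{2} + v_{6} = v_{3} — sig = ⟨2 | 1⟩
  {3,6}:  v_{3} + v_{6} = v_{7} — sig = ⟨2 | 1⟩
  {4,7}:  v_{4} + v_{7} = v_{5} — sig = ⟨2 | 1⟩
  {6,7}:  v_{6} + v_{7} = v_{4} — sig = ⟨2 | 1⟩
  {0,5}:  v_{0} + v_{5} = v_{4} + v_{6} — sig = ⟨2 | 1 1⟩
  {2,4}:  v_{2} + v_{4} = v_{3} + v_{7} — sig = ⟨2 | 1 1⟩
  {1,5}:  v_{1} + v_{5} = v_{4} + 2·v_{6} — sig = ⟨2 | 1 2⟩
  {2,5}:  v_{2} + v_{5} = v_{3} + 2·v_{7} — sig = ⟨2 | 1 2⟩
  {0,4}:  v_{0} + v_{4} = 2·v_{6} — sig = ⟨2 | 2⟩
  {1,7}:  v_{1} + v_{7} = 2·v_{6} — sig = ⟨2 | 2⟩
  {2,7}:  v_{2} + v_{7} = 2·v_{3} — sig = ⟨2 | 2⟩
  {3,4}:  v_{3} + v_{4} = 2·v_{7} — sig = ⟨2 | 2⟩
  {5,6}:  v_{5} + v_{6} = 2·v_{4} — sig = ⟨2 | 2⟩
  {1,4}:  v_{1} + v_{4} = 3·v_{6} — sig = ⟨2 | 3⟩
  {3,5}:  v_{3} + v_{5} = 3·v_{7} — sig = ⟨2 | 3⟩

Hence PRS(X_Σ) =
    ⟨2 | 0⟩
    ⟨2 | 0⟩
    ⟨2 | 1⟩
    ⟨2 | 1⟩
    ⟨2 | 1⟩
    ⟨2 | 1⟩
    ⟨2 | 1⟩
    ⟨2 | 1⟩
    ⟨2 | 1⟩
    ⟨2 | 1 1⟩
    ⟨2 | 1 1⟩
    ⟨2 | 1 2⟩
    ⟨2 | 1 2⟩
    ⟨2 | 2⟩
    ⟨2 | 2⟩
    ⟨2 | 2⟩
    ⟨2 | 2⟩
    ⟨2 | 2⟩
    ⟨2 | 3⟩
    ⟨2 | 3⟩


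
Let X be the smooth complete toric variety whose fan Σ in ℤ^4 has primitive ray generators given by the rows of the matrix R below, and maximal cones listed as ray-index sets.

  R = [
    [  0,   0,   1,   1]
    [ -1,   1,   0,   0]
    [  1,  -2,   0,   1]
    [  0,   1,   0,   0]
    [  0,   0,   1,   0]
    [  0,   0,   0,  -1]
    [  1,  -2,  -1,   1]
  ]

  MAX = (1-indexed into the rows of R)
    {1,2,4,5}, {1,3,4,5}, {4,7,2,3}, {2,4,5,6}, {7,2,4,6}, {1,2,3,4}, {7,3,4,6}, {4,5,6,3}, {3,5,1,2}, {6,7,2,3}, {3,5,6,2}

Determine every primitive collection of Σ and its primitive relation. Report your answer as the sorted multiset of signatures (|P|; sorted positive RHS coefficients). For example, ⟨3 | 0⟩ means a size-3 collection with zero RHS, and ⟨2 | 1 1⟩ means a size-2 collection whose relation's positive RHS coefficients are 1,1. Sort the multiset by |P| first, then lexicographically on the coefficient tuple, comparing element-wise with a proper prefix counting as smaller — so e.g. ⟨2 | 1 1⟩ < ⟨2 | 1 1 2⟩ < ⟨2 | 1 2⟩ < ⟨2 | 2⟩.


Σ has 5 primitive collections:

  • {1,6}:  v_{1} + v_{6} = v_{5} ; sig = ⟨2 | 1⟩
  • {5,7}:  v_{5} + v_{7} = v_{3} ; sig = ⟨2 | 1⟩
  • {1,7}:  v_{1} + v_{7} = v_{2} + 2·v_{3} + v_{4} ; sig = ⟨2 | 1 1 2⟩
  • {2,3,4,6}:  v_{2} + v_{3} + v_{4} + v_{6} = 0 ; sig = ⟨4 | 0⟩
  • {2,3,4,5}:  v_{2} + v_{3} + v_{4} + v_{5} = v_{1} ; sig = ⟨4 | 1⟩

Sorted signature multiset PRS(X):
    |P|=2: 3 collections, coeffs (1), (1), (1,1,2)
    |P|=4: 2 collections, coeffs (), (1)


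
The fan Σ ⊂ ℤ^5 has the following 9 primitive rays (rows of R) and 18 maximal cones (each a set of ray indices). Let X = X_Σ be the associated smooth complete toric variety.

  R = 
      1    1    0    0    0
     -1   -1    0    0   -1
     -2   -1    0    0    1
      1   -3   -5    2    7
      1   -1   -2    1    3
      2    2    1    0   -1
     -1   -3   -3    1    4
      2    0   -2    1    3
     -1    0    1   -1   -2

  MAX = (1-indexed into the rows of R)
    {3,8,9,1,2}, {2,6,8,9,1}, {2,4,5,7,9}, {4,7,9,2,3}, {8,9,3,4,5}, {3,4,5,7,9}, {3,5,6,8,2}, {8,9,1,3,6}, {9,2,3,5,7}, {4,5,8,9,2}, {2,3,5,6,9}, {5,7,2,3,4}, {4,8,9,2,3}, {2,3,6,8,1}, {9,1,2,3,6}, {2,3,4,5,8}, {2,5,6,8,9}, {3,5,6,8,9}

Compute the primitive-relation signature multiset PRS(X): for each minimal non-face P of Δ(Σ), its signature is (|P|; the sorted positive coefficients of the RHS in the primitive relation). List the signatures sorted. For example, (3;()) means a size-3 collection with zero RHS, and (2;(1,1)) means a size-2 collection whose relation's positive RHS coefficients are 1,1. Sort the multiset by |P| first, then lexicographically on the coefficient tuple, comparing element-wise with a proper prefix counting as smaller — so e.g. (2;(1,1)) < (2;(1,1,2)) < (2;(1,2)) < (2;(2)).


Δ(Σ) — 9 vertices, 9 min non-faces:

  P={1,5}:  v_{1} + v_{5} = v_{8}  ⟹  sig = (2;(1))
  P={6,7}:  v_{6} + v_{7} = v_{5}  ⟹  sig = (2;(1))
  P={7,8}:  v_{7} + v_{8} = v_{4}  ⟹  sig = (2;(1))
  P={4,6}:  v_{4} + v_{6} = v_{5} + v_{8}  ⟹  sig = (2;(1,1))
  P={1,7}:  v_{1} + v_{7} = v_{2} + v_{3} + 2·v_{8} + v_{9}  ⟹  sig = (2;(1,1,1,2))
  P={1,4}:  v_{1} + v_{4} = v_{2} + v_{3} + 3·v_{8} + v_{9}  ⟹  sig = (2;(1,1,1,3))
  P={2,3,6,8,9}:  v_{2} + v_{3} + v_{6} + v_{8} + v_{9} = 0  ⟹  sig = (5;())
  P={2,3,5,8,9}:  v_{2} + v_{3} + v_{5} + v_{8} + v_{9} = v_{7}  ⟹  sig = (5;(1))
  P={2,3,4,5,9}:  v_{2} + v_{3} + v_{4} + v_{5} + v_{9} = 2·v_{7}  ⟹  sig = (5;(2))

Signatures (|P|; sorted positive RHS coefficients), sorted:
{ (2;(1)) ×3,  (2;(1,1)),  (2;(1,1,1,2)),  (2;(1,1,1,3)),  (5;()),  (5;(1)),  (5;(2)) }


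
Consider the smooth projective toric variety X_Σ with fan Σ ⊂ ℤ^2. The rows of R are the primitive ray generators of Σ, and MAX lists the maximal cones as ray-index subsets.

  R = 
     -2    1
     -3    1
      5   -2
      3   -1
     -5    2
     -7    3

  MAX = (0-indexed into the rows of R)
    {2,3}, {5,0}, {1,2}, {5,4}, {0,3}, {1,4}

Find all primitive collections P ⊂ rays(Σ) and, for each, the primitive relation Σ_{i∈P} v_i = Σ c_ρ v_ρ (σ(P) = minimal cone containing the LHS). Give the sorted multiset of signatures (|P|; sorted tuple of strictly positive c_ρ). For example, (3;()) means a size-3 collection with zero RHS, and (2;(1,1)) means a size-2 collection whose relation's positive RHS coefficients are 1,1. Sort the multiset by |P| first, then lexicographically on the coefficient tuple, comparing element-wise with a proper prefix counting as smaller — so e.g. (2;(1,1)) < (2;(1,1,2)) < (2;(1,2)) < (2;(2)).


Minimal non-faces — 9 found among 6 rays, 6 max cones:

  P = {1,3}:  v_{1} + v_{3} = 0 ; sig = (2;())
  P = {2,4}:  v_{2} + v_{4} = 0 ; sig = (2;())
  P = {0,1}:  v_{0} + v_{1} = v_{4} ; sig = (2;(1))
  P = {0,2}:  v_{0} + v_{2} = v_{3} ; sig = (2;(1))
  P = {0,4}:  v_{0} + v_{4} = v_{5} ; sig = (2;(1))
  P = {2,5}:  v_{2} + v_{5} = v_{0} ; sig = (2;(1))
  P = {3,4}:  v_{3} + v_{4} = v_{0} ; sig = (2;(1))
  P = {1,5}:  v_{1} + v_{5} = 2·v_{4} ; sig = (2;(2))
  P = {3,5}:  v_{3} + v_{5} = 2·v_{0} ; sig = (2;(2))

so the primitive-relation signature multiset is
[(2;()), (2;()), (2;(1)), (2;(1)), (2;(1)), (2;(1)), (2;(1)), (2;(2)), (2;(2))]


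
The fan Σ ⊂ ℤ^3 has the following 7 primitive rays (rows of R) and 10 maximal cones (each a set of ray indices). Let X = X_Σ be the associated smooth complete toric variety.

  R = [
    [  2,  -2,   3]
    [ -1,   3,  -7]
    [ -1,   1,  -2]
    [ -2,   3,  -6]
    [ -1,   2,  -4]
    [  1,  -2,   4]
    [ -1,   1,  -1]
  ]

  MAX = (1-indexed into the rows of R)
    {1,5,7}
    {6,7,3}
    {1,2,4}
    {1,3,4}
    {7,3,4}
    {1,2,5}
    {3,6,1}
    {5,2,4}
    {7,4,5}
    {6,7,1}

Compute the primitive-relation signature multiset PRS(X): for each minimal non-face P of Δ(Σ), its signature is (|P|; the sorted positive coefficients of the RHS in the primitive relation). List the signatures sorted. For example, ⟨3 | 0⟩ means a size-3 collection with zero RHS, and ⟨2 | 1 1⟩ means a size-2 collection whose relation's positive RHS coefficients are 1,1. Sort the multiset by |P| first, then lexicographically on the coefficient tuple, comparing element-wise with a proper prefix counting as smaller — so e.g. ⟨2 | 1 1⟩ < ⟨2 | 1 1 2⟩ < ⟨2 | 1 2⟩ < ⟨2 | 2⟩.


Primitive collections (9):

  P = {5,6}:  v_{5} + v_{6} = 0  so sig = ⟨2 | 0⟩
  P = {3,5}:  v_{3} + v_{5} = v_{4}  so sig = ⟨2 | 1⟩
  P = {4,6}:  v_{4} + v_{6} = v_{3}  so sig = ⟨2 | 1⟩
  P = {2,6}:  v_{2} + v_{6} = v_{1} + v_{4}  so sig = ⟨2 | 1 1⟩
  P = {2,3}:  v_{2} + v_{3} = v_{1} + 2·v_{4}  so sig = ⟨2 | 1 2⟩
  P = {2,7}:  v_{2} + v_{7} = 2·v_{5}  so sig = ⟨2 | 2⟩
  P = {1,3,7}:  v_{1} + v_{3} + v_{7} = 0  so sig = ⟨3 | 0⟩
  P = {1,4,5}:  v_{1} + v_{4} + v_{5} = v_{2}  so sig = ⟨3 | 1⟩
  P = {1,4,7}:  v_{1} + v_{4} + v_{7} = v_{5}  so sig = ⟨3 | 1⟩

Signatures (|P|; sorted positive RHS coefficients), sorted:
{ ⟨2 | 0⟩,  ⟨2 | 1⟩ ×2,  ⟨2 | 1 1⟩,  ⟨2 | 1 2⟩,  ⟨2 | 2⟩,  ⟨3 | 0⟩,  ⟨3 | 1⟩ ×2 }


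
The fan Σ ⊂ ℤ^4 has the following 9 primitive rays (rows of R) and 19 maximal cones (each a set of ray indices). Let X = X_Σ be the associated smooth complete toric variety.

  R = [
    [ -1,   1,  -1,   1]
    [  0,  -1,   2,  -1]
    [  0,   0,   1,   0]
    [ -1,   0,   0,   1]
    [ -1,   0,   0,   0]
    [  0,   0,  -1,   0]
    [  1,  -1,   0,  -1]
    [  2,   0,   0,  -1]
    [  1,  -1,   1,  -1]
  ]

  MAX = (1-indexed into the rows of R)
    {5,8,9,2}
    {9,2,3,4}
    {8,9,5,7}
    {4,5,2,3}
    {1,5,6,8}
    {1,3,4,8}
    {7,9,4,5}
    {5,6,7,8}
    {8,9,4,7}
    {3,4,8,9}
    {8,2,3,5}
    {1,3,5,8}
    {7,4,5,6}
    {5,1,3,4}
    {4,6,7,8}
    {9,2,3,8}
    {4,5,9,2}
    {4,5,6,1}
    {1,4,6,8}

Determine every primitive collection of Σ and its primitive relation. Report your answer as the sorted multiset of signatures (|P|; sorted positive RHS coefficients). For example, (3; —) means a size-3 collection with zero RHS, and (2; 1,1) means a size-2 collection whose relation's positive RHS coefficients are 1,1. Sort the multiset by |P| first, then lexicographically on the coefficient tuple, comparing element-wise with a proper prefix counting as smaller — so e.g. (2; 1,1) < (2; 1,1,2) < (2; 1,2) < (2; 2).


Δ(Σ) — 9 vertices, 11 min non-faces:

  P={1,9}:  v_{1} + v_{9} = 0  →  sig = (2; —)
  P={3,6}:  v_{3} + v_{6} = 0  →  sig = (2; —)
  P={1,7}:  v_{1} + v_{7} = v_{6}  →  sig = (2; 1)
  P={3,7}:  v_{3} + v_{7} = v_{9}  →  sig = (2; 1)
  P={6,9}:  v_{6} + v_{9} = v_{7}  →  sig = (2; 1)
  P={1,2}:  v_{1} + v_{2} = v_{3} + v_{5}  →  sig = (2; 1,1)
  P={2,6}:  v_{2} + v_{6} = v_{5} + v_{9}  →  sig = (2; 1,1)
  P={2,7}:  v_{2} + v_{7} = v_{5} + 2·v_{9}  →  sig = (2; 1,2)
  P={4,5,8}:  v_{4} + v_{5} + v_{8} = 0  →  sig = (3; —)
  P={3,5,9}:  v_{3} + v_{5} + v_{9} = v_{2}  →  sig = (3; 1)
  P={2,4,8}:  v_{2} + v_{4} + v_{8} = v_{3} + v_{9}  →  sig = (3; 1,1)

Hence PRS(X_Σ) =
[(2; —), (2; —), (2; 1), (2; 1), (2; 1), (2; 1,1), (2; 1,1), (2; 1,2), (3; —), (3; 1), (3; 1,1)]


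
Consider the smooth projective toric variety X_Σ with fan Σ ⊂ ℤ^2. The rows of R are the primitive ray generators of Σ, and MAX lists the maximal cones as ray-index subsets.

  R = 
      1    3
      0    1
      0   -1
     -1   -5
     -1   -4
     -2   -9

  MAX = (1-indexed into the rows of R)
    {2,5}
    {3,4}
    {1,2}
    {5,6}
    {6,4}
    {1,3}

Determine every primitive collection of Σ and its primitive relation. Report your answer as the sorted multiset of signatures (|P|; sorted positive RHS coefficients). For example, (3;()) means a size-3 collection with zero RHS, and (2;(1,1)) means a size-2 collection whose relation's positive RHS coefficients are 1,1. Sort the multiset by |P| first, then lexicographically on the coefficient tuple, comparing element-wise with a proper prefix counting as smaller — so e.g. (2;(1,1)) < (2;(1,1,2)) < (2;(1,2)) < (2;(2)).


The 9 primitive collections of Σ (r=6, n=2):

  • {2,3}:  v_{2} + v_{3} = 0 ; sig = (2;())
  • {1,5}:  v_{1} + v_{5} = v_{3} ; sig = (2;(1))
  • {2,4}:  v_{2} + v_{4} = v_{5} ; sig = (2;(1))
  • {3,5}:  v_{3} + v_{5} = v_{4} ; sig = (2;(1))
  • {4,5}:  v_{4} + v_{5} = v_{6} ; sig = (2;(1))
  • {1,6}:  v_{1} + v_{6} = v_{3} + v_{4} ; sig = (2;(1,1))
  • {1,4}:  v_{1} + v_{4} = 2·v_{3} ; sig = (2;(2))
  • {2,6}:  v_{2} + v_{6} = 2·v_{5} ; sig = (2;(2))
  • {3,6}:  v_{3} + v_{6} = 2·v_{4} ; sig = (2;(2))

Sorted signature multiset PRS(X):
    |P|=2: 9 collections, coeffs (), (1), (1), (1), (1), (1,1), (2), (2), (2)


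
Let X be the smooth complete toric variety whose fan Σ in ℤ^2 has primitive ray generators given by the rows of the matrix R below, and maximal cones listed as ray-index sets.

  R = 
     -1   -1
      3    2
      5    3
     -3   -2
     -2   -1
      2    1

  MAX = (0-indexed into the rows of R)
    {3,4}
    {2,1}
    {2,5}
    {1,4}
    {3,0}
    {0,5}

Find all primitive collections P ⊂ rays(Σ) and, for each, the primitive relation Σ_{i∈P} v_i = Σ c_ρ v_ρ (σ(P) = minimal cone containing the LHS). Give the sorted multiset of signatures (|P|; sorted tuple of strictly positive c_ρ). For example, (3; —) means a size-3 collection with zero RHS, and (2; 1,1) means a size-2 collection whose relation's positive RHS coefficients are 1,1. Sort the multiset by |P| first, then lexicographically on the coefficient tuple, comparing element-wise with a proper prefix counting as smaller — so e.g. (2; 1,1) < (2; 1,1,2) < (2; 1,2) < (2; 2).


Δ(Σ) — 6 vertices, 9 min non-faces:

  P = {1,3}:  v_{1} + v_{3} = 0  ⟹  sig = (2; —)
  P = {4,5}:  v_{4} + v_{5} = 0  ⟹  sig = (2; —)
  P = {0,1}:  v_{0} + v_{1} = v_{5}  ⟹  sig = (2; 1)
  P = {0,4}:  v_{0} + v_{4} = v_{3}  ⟹  sig = (2; 1)
  P = {1,5}:  v_{1} + v_{5} = v_{2}  ⟹  sig = (2; 1)
  P = {2,3}:  v_{2} + v_{3} = v_{5}  ⟹  sig = (2; 1)
  P = {2,4}:  v_{2} + v_{4} = v_{1}  ⟹  sig = (2; 1)
  P = {3,5}:  v_{3} + v_{5} = v_{0}  ⟹  sig = (2; 1)
  P = {0,2}:  v_{0} + v_{2} = 2·v_{5}  ⟹  sig = (2; 2)

Signatures (|P|; sorted positive RHS coefficients), sorted:
    (2; —)
    (2; —)
    (2; 1)
    (2; 1)
    (2; 1)
    (2; 1)
    (2; 1)
    (2; 1)
    (2; 2)


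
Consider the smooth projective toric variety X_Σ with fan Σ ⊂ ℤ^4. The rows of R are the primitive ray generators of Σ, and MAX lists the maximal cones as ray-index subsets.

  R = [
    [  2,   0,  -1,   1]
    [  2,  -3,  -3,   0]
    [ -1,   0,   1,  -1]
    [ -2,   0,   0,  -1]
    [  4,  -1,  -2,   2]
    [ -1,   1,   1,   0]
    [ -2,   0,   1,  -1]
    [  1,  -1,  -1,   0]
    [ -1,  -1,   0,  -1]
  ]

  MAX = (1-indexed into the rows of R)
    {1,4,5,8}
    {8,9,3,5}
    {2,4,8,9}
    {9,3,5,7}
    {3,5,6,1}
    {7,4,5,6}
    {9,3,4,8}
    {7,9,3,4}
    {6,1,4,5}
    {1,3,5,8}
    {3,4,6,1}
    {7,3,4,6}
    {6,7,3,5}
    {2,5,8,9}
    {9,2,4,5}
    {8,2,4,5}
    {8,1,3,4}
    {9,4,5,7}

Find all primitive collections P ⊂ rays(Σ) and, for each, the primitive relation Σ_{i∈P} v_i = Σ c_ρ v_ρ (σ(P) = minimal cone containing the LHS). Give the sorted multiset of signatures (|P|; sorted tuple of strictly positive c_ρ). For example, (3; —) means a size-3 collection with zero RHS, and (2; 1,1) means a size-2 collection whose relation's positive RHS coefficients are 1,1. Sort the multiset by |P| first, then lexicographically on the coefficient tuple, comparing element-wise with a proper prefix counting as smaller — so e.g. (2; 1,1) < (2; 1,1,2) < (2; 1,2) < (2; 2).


11 collections generate NE(X_Σ); each relation:

  • {1,7}:  v_{1} + v_{7} = 0  so sig = (2; —)
  • {6,8}:  v_{6} + v_{8} = 0  so sig = (2; —)
  • {1,9}:  v_{1} + v_{9} = v_{8}  so sig = (2; 1)
  • {6,9}:  v_{6} + v_{9} = v_{7}  so sig = (2; 1)
  • {7,8}:  v_{7} + v_{8} = v_{9}  so sig = (2; 1)
  • {2,6}:  v_{2} + v_{6} = v_{4} + v_{5} + v_{9}  so sig = (2; 1,1,1)
  • {1,2}:  v_{1} + v_{2} = v_{4} + v_{5} + 2·v_{8}  so sig = (2; 1,1,2)
  • {2,7}:  v_{2} + v_{7} = v_{4} + v_{5} + 2·v_{9}  so sig = (2; 1,1,2)
  • {2,3}:  v_{2} + v_{3} = 2·v_{8} + v_{9}  so sig = (2; 1,2)
  • {3,4,5}:  v_{3} + v_{4} + v_{5} = v_{8}  so sig = (3; 1)
  • {4,5,8,9}:  v_{4} + v_{5} + v_{8} + v_{9} = v_{2}  so sig = (4; 1)

Sorted signature multiset PRS(X):
    |P|=2: 9 collections, coeffs (), (), (1), (1), (1), (1,1,1), (1,1,2), (1,1,2), (1,2)
    |P|=3: 1 collection, coeffs (1)
    |P|=4: 1 collection, coeffs (1)


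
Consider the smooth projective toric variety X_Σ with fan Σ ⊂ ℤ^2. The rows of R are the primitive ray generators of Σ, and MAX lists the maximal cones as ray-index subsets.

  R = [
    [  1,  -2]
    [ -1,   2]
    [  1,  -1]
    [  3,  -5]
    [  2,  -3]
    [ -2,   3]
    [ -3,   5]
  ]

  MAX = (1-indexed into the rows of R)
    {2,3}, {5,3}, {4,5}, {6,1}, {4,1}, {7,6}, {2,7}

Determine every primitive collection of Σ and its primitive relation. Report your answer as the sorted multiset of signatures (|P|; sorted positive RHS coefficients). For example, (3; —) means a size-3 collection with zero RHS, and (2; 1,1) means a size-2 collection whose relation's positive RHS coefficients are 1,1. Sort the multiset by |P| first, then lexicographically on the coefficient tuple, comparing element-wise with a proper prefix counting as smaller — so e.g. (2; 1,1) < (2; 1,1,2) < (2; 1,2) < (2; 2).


Σ has 14 primitive collections:

  {1,2}:  v_{1} + v_{2} = 0  ⟹  sig = (2; —)
  {4,7}:  v_{4} + v_{7} = 0  ⟹  sig = (2; —)
  {5,6}:  v_{5} + v_{6} = 0  ⟹  sig = (2; —)
  {1,3}:  v_{1} + v_{3} = v_{5}  ⟹  sig = (2; 1)
  {1,5}:  v_{1} + v_{5} = v_{4}  ⟹  sig = (2; 1)
  {1,7}:  v_{1} + v_{7} = v_{6}  ⟹  sig = (2; 1)
  {2,4}:  v_{2} + v_{4} = v_{5}  ⟹  sig = (2; 1)
  {2,5}:  v_{2} + v_{5} = v_{3}  ⟹  sig = (2; 1)
  {2,6}:  v_{2} + v_{6} = v_{7}  ⟹  sig = (2; 1)
  {3,6}:  v_{3} + v_{6} = v_{2}  ⟹  sig = (2; 1)
  {4,6}:  v_{4} + v_{6} = v_{1}  ⟹  sig = (2; 1)
  {5,7}:  v_{5} + v_{7} = v_{2}  ⟹  sig = (2; 1)
  {3,4}:  v_{3} + v_{4} = 2·v_{5}  ⟹  sig = (2; 2)
  {3,7}:  v_{3} + v_{7} = 2·v_{2}  ⟹  sig = (2; 2)

so the primitive-relation signature multiset is
[(2; —), (2; —), (2; —), (2; 1), (2; 1), (2; 1), (2; 1), (2; 1), (2; 1), (2; 1), (2; 1), (2; 1), (2; 2), (2; 2)]


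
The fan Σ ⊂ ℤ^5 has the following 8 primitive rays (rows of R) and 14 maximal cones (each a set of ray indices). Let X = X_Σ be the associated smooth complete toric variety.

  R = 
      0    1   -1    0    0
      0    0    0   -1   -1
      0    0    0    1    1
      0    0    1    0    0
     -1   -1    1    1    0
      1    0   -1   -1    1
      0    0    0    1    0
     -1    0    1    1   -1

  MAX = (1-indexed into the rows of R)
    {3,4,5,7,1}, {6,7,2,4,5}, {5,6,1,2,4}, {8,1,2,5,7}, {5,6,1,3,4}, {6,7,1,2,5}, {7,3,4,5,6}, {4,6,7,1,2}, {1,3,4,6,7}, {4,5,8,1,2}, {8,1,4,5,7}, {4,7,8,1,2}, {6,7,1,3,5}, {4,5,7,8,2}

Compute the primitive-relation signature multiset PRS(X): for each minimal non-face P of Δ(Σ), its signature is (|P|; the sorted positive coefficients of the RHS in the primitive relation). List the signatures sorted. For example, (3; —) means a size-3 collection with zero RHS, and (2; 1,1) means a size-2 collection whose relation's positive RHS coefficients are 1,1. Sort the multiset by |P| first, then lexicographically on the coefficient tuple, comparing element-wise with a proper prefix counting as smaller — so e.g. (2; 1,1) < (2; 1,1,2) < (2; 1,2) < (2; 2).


Primitive collections (5):

  • {2,3}:  v_{2} + v_{3} = 0  ⇒ sig = (2; —)
  • {6,8}:  v_{6} + v_{8} = 0  ⇒ sig = (2; —)
  • {3,8}:  v_{3} + v_{8} = v_{1} + v_{4} + v_{5} + v_{7}  ⇒ sig = (2; 1,1,1,1)
  • {1,2,4,5,7}:  v_{1} + v_{2} + v_{4} + v_{5} + v_{7} = v_{8}  ⇒ sig = (5; 1)
  • {1,4,5,6,7}:  v_{1} + v_{4} + v_{5} + v_{6} + v_{7} = v_{3}  ⇒ sig = (5; 1)

Sorted signature multiset PRS(X):
[(2; —), (2; —), (2; 1,1,1,1), (5; 1), (5; 1)]


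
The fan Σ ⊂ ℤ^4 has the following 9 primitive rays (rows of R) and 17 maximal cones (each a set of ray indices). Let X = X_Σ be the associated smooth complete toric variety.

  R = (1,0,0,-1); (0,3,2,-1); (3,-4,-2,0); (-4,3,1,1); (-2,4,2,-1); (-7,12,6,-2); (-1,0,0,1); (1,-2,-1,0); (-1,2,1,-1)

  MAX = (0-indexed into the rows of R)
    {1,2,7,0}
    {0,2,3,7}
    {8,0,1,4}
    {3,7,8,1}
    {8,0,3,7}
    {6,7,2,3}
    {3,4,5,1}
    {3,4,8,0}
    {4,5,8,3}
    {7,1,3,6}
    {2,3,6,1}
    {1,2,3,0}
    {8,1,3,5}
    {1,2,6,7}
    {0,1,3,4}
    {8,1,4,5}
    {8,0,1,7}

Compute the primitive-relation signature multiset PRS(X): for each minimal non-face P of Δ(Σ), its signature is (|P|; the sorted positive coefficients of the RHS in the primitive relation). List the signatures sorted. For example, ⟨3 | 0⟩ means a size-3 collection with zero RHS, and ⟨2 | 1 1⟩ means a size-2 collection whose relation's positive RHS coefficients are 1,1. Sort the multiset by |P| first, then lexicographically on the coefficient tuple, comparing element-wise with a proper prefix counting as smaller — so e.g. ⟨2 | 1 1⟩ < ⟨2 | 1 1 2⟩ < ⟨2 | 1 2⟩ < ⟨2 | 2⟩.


Δ(Σ) — 9 vertices, 14 min non-faces:

  • {0,6}:  v_{0} + v_{6} = 0  →  sig = ⟨2 | 0⟩
  • {2,4}:  v_{2} + v_{4} = v_{0}  →  sig = ⟨2 | 1⟩
  • {4,7}:  v_{4} + v_{7} = v_{8}  →  sig = ⟨2 | 1⟩
  • {2,8}:  v_{2} + v_{8} = v_{0} + v_{7}  →  sig = ⟨2 | 1 1⟩
  • {4,6}:  v_{4} + v_{6} = v_{1} + v_{3} + v_{7}  →  sig = ⟨2 | 1 1 1⟩
  • {5,7}:  v_{5} + v_{7} = v_{1} + v_{3} + 2·v_{8}  →  sig = ⟨2 | 1 1 2⟩
  • {6,8}:  v_{6} + v_{8} = v_{1} + v_{3} + 2·v_{7}  →  sig = ⟨2 | 1 1 2⟩
  • {5,6}:  v_{5} + v_{6} = 2·v_{1} + 2·v_{3} + v_{7} + v_{8}  →  sig = ⟨2 | 1 1 2 2⟩
  • {2,5}:  v_{2} + v_{5} = 2·v_{4}  →  sig = ⟨2 | 2⟩
  • {0,5}:  v_{0} + v_{5} = 3·v_{4}  →  sig = ⟨2 | 3⟩
  • {1,2,3,7}:  v_{1} + v_{2} + v_{3} + v_{7} = 0  →  sig = ⟨4 | 0⟩
  • {0,1,3,7}:  v_{0} + v_{1} + v_{3} + v_{7} = v_{4}  →  sig = ⟨4 | 1⟩
  • {1,3,4,8}:  v_{1} + v_{3} + v_{4} + v_{8} = v_{5}  →  sig = ⟨4 | 1⟩
  • {0,1,3,8}:  v_{0} + v_{1} + v_{3} + v_{8} = 2·v_{4}  →  sig = ⟨4 | 2⟩

Hence PRS(X_Σ) =
    |P|=2: 10 collections, coeffs (), (1), (1), (1,1), (1,1,1), (1,1,2), (1,1,2), (1,1,2,2), (2), (3)
    |P|=4: 4 collections, coeffs (), (1), (1), (2)
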